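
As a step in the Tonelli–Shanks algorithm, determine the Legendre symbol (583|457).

Reduce the numerator: 583 ≡ 126 (mod 457), so (583|457) = (126|457).
Factor out 2: 126 = 2·63. Since 457 ≡ 1 (mod 8), (2|457) = +1. Now have (63|457).
457 ≡ 1 (mod 4), so quadratic reciprocity gives (63|457) = (457|63). Reduce: 457 ≡ 16 (mod 63). Now have (16|63).
Factor out 2: 16 = 2^4. Since 63 ≡ 7 (mod 8), (2|63) = +1, and (2|63)^4 = +1. Now have (1|63).
(1|63) = 1. Collecting the sign factors: 1.

1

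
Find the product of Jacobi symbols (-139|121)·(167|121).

1

By multiplicativity, (-139·167|121) = (-139|121)·(167|121).
First factor (-139|121):
Reduce the numerator: -139 ≡ 103 (mod 121), so (-139|121) = (103|121).
121 ≡ 1 (mod 4), so quadratic reciprocity gives (103|121) = (121|103). Reduce: 121 ≡ 18 (mod 103). Now have (18|103).
Factor out 2: 18 = 2·9. Since 103 ≡ 7 (mod 8), (2|103) = +1. Now have (9|103).
9 ≡ 1 (mod 4), so quadratic reciprocity gives (9|103) = (103|9). Reduce: 103 ≡ 4 (mod 9). Now have (4|9).
Factor out 2: 4 = 2^2. Since 9 ≡ 1 (mod 8), (2|9) = +1, and (2|9)^2 = +1. Now have (1|9).
(1|9) = 1. Collecting the sign factors: 1.
Second factor (167|121):
Reduce the numerator: 167 ≡ 46 (mod 121), so (167|121) = (46|121).
Factor out 2: 46 = 2·23. Since 121 ≡ 1 (mod 8), (2|121) = +1. Now have (23|121).
121 ≡ 1 (mod 4), so quadratic reciprocity gives (23|121) = (121|23). Reduce: 121 ≡ 6 (mod 23). Now have (6|23).
Factor out 2: 6 = 2·3. Since 23 ≡ 7 (mod 8), (2|23) = +1. Now have (3|23).
Both 3 ≡ 3 and 23 ≡ 3 (mod 4), so reciprocity gives (3|23) = -(23|3). Reduce: 23 ≡ 2 (mod 3). Now have -(2|3).
Factor out 2: 2 = 2. Since 3 ≡ 3 (mod 8), (2|3) = -1. Now have (1|3).
(1|3) = 1. Collecting the sign factors: 1.
Product: (1)·(1) = 1.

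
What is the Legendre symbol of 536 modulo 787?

-1

(536/787)
  = -(67/787)    [787 ≡ 3 mod 8 ⇒ (2/787)^3 = -1]
  = (787/67)    [QR: both ≡ 3 mod 4, sign flips]
  = (50/67)    [787 ≡ 50 mod 67]
  = -(25/67)    [67 ≡ 3 mod 8 ⇒ (2/67) = -1]
  = -(67/25)    [QR: 25 ≡ 1 mod 4, sign kept]
  = -(17/25)    [67 ≡ 17 mod 25]
  = -(25/17)    [QR: 17 ≡ 1 mod 4, sign kept]
  = -(8/17)    [25 ≡ 8 mod 17]
  = -(1/17)    [17 ≡ 1 mod 8 ⇒ (2/17)^3 = +1]
  = -1    [(1/17) = 1]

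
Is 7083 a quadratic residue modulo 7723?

Both 7083 ≡ 3 and 7723 ≡ 3 (mod 4), so reciprocity gives (7083/7723) = -(7723/7083). Reduce: 7723 ≡ 640 (mod 7083). Now have -(640/7083).
Factor out 2: 640 = 2^7·5. Since 7083 ≡ 3 (mod 8), (2/7083) = -1, and (2/7083)^7 = -1. Now have (5/7083).
5 ≡ 1 (mod 4), so quadratic reciprocity gives (5/7083) = (7083/5). Reduce: 7083 ≡ 3 (mod 5). Now have (3/5).
5 ≡ 1 (mod 4), so quadratic reciprocity gives (3/5) = (5/3). Reduce: 5 ≡ 2 (mod 3). Now have (2/3).
Factor out 2: 2 = 2. Since 3 ≡ 3 (mod 8), (2/3) = -1. Now have -(1/3).
(1/3) = 1. Collecting the sign factors: -1.
The Legendre symbol is -1, so x^2 ≡ 7083 (mod 7723) has no solution.

no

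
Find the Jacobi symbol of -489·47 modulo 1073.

1

By multiplicativity, (-489·47/1073) = (-489/1073)·(47/1073).
First factor (-489/1073):
Pull out -1: (-489/1073) = (-1/1073)·(489/1073). Since 1073 ≡ 1 (mod 4), (-1/1073) = +1. Now have (489/1073).
489 ≡ 1 (mod 4), so quadratic reciprocity gives (489/1073) = (1073/489). Reduce: 1073 ≡ 95 (mod 489). Now have (95/489).
489 ≡ 1 (mod 4), so quadratic reciprocity gives (95/489) = (489/95). Reduce: 489 ≡ 14 (mod 95). Now have (14/95).
Factor out 2: 14 = 2·7. Since 95 ≡ 7 (mod 8), (2/95) = +1. Now have (7/95).
Both 7 ≡ 3 and 95 ≡ 3 (mod 4), so reciprocity gives (7/95) = -(95/7). Reduce: 95 ≡ 4 (mod 7). Now have -(4/7).
Factor out 2: 4 = 2^2. Since 7 ≡ 7 (mod 8), (2/7) = +1, and (2/7)^2 = +1. Now have -(1/7).
(1/7) = 1. Collecting the sign factors: -1.
Second factor (47/1073):
1073 ≡ 1 (mod 4), so quadratic reciprocity gives (47/1073) = (1073/47). Reduce: 1073 ≡ 39 (mod 47). Now have (39/47).
Both 39 ≡ 3 and 47 ≡ 3 (mod 4), so reciprocity gives (39/47) = -(47/39). Reduce: 47 ≡ 8 (mod 39). Now have -(8/39).
Factor out 2: 8 = 2^3. Since 39 ≡ 7 (mod 8), (2/39) = +1, and (2/39)^3 = +1. Now have -(1/39).
(1/39) = 1. Collecting the sign factors: -1.
Product: (-1)·(-1) = 1.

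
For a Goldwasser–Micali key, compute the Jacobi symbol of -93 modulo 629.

-1

Reduce the numerator: -93 ≡ 536 (mod 629), so (-93/629) = (536/629).
Factor out 2: 536 = 2^3·67. Since 629 ≡ 5 (mod 8), (2/629) = -1, and (2/629)^3 = -1. Now have -(67/629).
629 ≡ 1 (mod 4), so quadratic reciprocity gives (67/629) = (629/67). Reduce: 629 ≡ 26 (mod 67). Now have -(26/67).
Factor out 2: 26 = 2·13. Since 67 ≡ 3 (mod 8), (2/67) = -1. Now have (13/67).
13 ≡ 1 (mod 4), so quadratic reciprocity gives (13/67) = (67/13). Reduce: 67 ≡ 2 (mod 13). Now have (2/13).
Factor out 2: 2 = 2. Since 13 ≡ 5 (mod 8), (2/13) = -1. Now have -(1/13).
(1/13) = 1. Collecting the sign factors: -1.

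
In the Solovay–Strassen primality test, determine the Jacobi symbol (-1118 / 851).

-1

Pull out -1: (-1118 / 851) = (-1 / 851)·(1118 / 851). Since 851 ≡ 3 (mod 4), (-1 / 851) = -1. Now have -(1118 / 851).
Reduce the numerator: 1118 ≡ 267 (mod 851), so (1118 / 851) = (267 / 851).
Both 267 ≡ 3 and 851 ≡ 3 (mod 4), so reciprocity gives (267 / 851) = -(851 / 267). Reduce: 851 ≡ 50 (mod 267). Now have (50 / 267).
Factor out 2: 50 = 2·25. Since 267 ≡ 3 (mod 8), (2 / 267) = -1. Now have -(25 / 267).
25 ≡ 1 (mod 4), so quadratic reciprocity gives (25 / 267) = (267 / 25). Reduce: 267 ≡ 17 (mod 25). Now have -(17 / 25).
17 ≡ 1 (mod 4), so quadratic reciprocity gives (17 / 25) = (25 / 17). Reduce: 25 ≡ 8 (mod 17). Now have -(8 / 17).
Factor out 2: 8 = 2^3. Since 17 ≡ 1 (mod 8), (2 / 17) = +1, and (2 / 17)^3 = +1. Now have -(1 / 17).
(1 / 17) = 1. Collecting the sign factors: -1.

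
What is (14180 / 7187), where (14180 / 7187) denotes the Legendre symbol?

(14180 / 7187)
  = (6993 / 7187)    [14180 ≡ 6993 mod 7187]
  = (7187 / 6993)    [QR: 6993 ≡ 1 mod 4, sign kept]
  = (194 / 6993)    [7187 ≡ 194 mod 6993]
  = (97 / 6993)    [6993 ≡ 1 mod 8 ⇒ (2 / 6993) = +1]
  = (6993 / 97)    [QR: 97 ≡ 1 mod 4, sign kept]
  = (9 / 97)    [6993 ≡ 9 mod 97]
  = (97 / 9)    [QR: 9 ≡ 1 mod 4, sign kept]
  = (7 / 9)    [97 ≡ 7 mod 9]
  = (9 / 7)    [QR: 9 ≡ 1 mod 4, sign kept]
  = (2 / 7)    [9 ≡ 2 mod 7]
  = (1 / 7)    [7 ≡ 7 mod 8 ⇒ (2 / 7) = +1]
  = 1    [(1 / 7) = 1]

1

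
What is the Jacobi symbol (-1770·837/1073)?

By multiplicativity, (-1770·837/1073) = (-1770/1073)·(837/1073).
First factor (-1770/1073):
Reduce the numerator: -1770 ≡ 376 (mod 1073), so (-1770/1073) = (376/1073).
Factor out 2: 376 = 2^3·47. Since 1073 ≡ 1 (mod 8), (2/1073) = +1, and (2/1073)^3 = +1. Now have (47/1073).
1073 ≡ 1 (mod 4), so quadratic reciprocity gives (47/1073) = (1073/47). Reduce: 1073 ≡ 39 (mod 47). Now have (39/47).
Both 39 ≡ 3 and 47 ≡ 3 (mod 4), so reciprocity gives (39/47) = -(47/39). Reduce: 47 ≡ 8 (mod 39). Now have -(8/39).
Factor out 2: 8 = 2^3. Since 39 ≡ 7 (mod 8), (2/39) = +1, and (2/39)^3 = +1. Now have -(1/39).
(1/39) = 1. Collecting the sign factors: -1.
Second factor (837/1073):
837 ≡ 1 (mod 4), so quadratic reciprocity gives (837/1073) = (1073/837). Reduce: 1073 ≡ 236 (mod 837). Now have (236/837).
Factor out 2: 236 = 2^2·59. Since 837 ≡ 5 (mod 8), (2/837) = -1, and (2/837)^2 = +1. Now have (59/837).
837 ≡ 1 (mod 4), so quadratic reciprocity gives (59/837) = (837/59). Reduce: 837 ≡ 11 (mod 59). Now have (11/59).
Both 11 ≡ 3 and 59 ≡ 3 (mod 4), so reciprocity gives (11/59) = -(59/11). Reduce: 59 ≡ 4 (mod 11). Now have -(4/11).
Factor out 2: 4 = 2^2. Since 11 ≡ 3 (mod 8), (2/11) = -1, and (2/11)^2 = +1. Now have -(1/11).
(1/11) = 1. Collecting the sign factors: -1.
Product: (-1)·(-1) = 1.

1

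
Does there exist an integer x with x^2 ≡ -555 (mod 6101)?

Reduce the numerator: -555 ≡ 5546 (mod 6101), so (-555/6101) = (5546/6101).
Factor out 2: 5546 = 2·2773. Since 6101 ≡ 5 (mod 8), (2/6101) = -1. Now have -(2773/6101).
2773 ≡ 1 (mod 4), so quadratic reciprocity gives (2773/6101) = (6101/2773). Reduce: 6101 ≡ 555 (mod 2773). Now have -(555/2773).
2773 ≡ 1 (mod 4), so quadratic reciprocity gives (555/2773) = (2773/555). Reduce: 2773 ≡ 553 (mod 555). Now have -(553/555).
553 ≡ 1 (mod 4), so quadratic reciprocity gives (553/555) = (555/553). Reduce: 555 ≡ 2 (mod 553). Now have -(2/553).
Factor out 2: 2 = 2. Since 553 ≡ 1 (mod 8), (2/553) = +1. Now have -(1/553).
(1/553) = 1. Collecting the sign factors: -1.
The Legendre symbol is -1, so x^2 ≡ -555 (mod 6101) has no solution.

no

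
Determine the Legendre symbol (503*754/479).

By multiplicativity, (503·754/479) = (503/479)·(754/479).
First factor (503/479):
Reduce the numerator: 503 ≡ 24 (mod 479), so (503/479) = (24/479).
Factor out 2: 24 = 2^3·3. Since 479 ≡ 7 (mod 8), (2/479) = +1, and (2/479)^3 = +1. Now have (3/479).
Both 3 ≡ 3 and 479 ≡ 3 (mod 4), so reciprocity gives (3/479) = -(479/3). Reduce: 479 ≡ 2 (mod 3). Now have -(2/3).
Factor out 2: 2 = 2. Since 3 ≡ 3 (mod 8), (2/3) = -1. Now have (1/3).
(1/3) = 1. Collecting the sign factors: 1.
Second factor (754/479):
Reduce the numerator: 754 ≡ 275 (mod 479), so (754/479) = (275/479).
Both 275 ≡ 3 and 479 ≡ 3 (mod 4), so reciprocity gives (275/479) = -(479/275). Reduce: 479 ≡ 204 (mod 275). Now have -(204/275).
Factor out 2: 204 = 2^2·51. Since 275 ≡ 3 (mod 8), (2/275) = -1, and (2/275)^2 = +1. Now have -(51/275).
Both 51 ≡ 3 and 275 ≡ 3 (mod 4), so reciprocity gives (51/275) = -(275/51). Reduce: 275 ≡ 20 (mod 51). Now have (20/51).
Factor out 2: 20 = 2^2·5. Since 51 ≡ 3 (mod 8), (2/51) = -1, and (2/51)^2 = +1. Now have (5/51).
5 ≡ 1 (mod 4), so quadratic reciprocity gives (5/51) = (51/5). Reduce: 51 ≡ 1 (mod 5). Now have (1/5).
(1/5) = 1. Collecting the sign factors: 1.
Product: (1)·(1) = 1.

1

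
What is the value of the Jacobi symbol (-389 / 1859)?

(-389 / 1859)
  = (1470 / 1859)    [-389 ≡ 1470 mod 1859]
  = -(735 / 1859)    [1859 ≡ 3 mod 8 ⇒ (2 / 1859) = -1]
  = (1859 / 735)    [QR: both ≡ 3 mod 4, sign flips]
  = (389 / 735)    [1859 ≡ 389 mod 735]
  = (735 / 389)    [QR: 389 ≡ 1 mod 4, sign kept]
  = (346 / 389)    [735 ≡ 346 mod 389]
  = -(173 / 389)    [389 ≡ 5 mod 8 ⇒ (2 / 389) = -1]
  = -(389 / 173)    [QR: 173 ≡ 1 mod 4, sign kept]
  = -(43 / 173)    [389 ≡ 43 mod 173]
  = -(173 / 43)    [QR: 173 ≡ 1 mod 4, sign kept]
  = -(1 / 43)    [173 ≡ 1 mod 43]
  = -1    [(1 / 43) = 1]

-1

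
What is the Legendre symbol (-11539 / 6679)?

Reduce the numerator: -11539 ≡ 1819 (mod 6679), so (-11539 / 6679) = (1819 / 6679).
Both 1819 ≡ 3 and 6679 ≡ 3 (mod 4), so reciprocity gives (1819 / 6679) = -(6679 / 1819). Reduce: 6679 ≡ 1222 (mod 1819). Now have -(1222 / 1819).
Factor out 2: 1222 = 2·611. Since 1819 ≡ 3 (mod 8), (2 / 1819) = -1. Now have (611 / 1819).
Both 611 ≡ 3 and 1819 ≡ 3 (mod 4), so reciprocity gives (611 / 1819) = -(1819 / 611). Reduce: 1819 ≡ 597 (mod 611). Now have -(597 / 611).
597 ≡ 1 (mod 4), so quadratic reciprocity gives (597 / 611) = (611 / 597). Reduce: 611 ≡ 14 (mod 597). Now have -(14 / 597).
Factor out 2: 14 = 2·7. Since 597 ≡ 5 (mod 8), (2 / 597) = -1. Now have (7 / 597).
597 ≡ 1 (mod 4), so quadratic reciprocity gives (7 / 597) = (597 / 7). Reduce: 597 ≡ 2 (mod 7). Now have (2 / 7).
Factor out 2: 2 = 2. Since 7 ≡ 7 (mod 8), (2 / 7) = +1. Now have (1 / 7).
(1 / 7) = 1. Collecting the sign factors: 1.

1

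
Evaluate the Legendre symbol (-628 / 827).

(-628 / 827)
  = (199 / 827)    [-628 ≡ 199 mod 827]
  = -(827 / 199)    [QR: both ≡ 3 mod 4, sign flips]
  = -(31 / 199)    [827 ≡ 31 mod 199]
  = (199 / 31)    [QR: both ≡ 3 mod 4, sign flips]
  = (13 / 31)    [199 ≡ 13 mod 31]
  = (31 / 13)    [QR: 13 ≡ 1 mod 4, sign kept]
  = (5 / 13)    [31 ≡ 5 mod 13]
  = (13 / 5)    [QR: 5 ≡ 1 mod 4, sign kept]
  = (3 / 5)    [13 ≡ 3 mod 5]
  = (5 / 3)    [QR: 5 ≡ 1 mod 4, sign kept]
  = (2 / 3)    [5 ≡ 2 mod 3]
  = -(1 / 3)    [3 ≡ 3 mod 8 ⇒ (2 / 3) = -1]
  = -1    [(1 / 3) = 1]

-1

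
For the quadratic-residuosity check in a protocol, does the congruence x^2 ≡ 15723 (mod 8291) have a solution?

yes

Reduce the numerator: 15723 ≡ 7432 (mod 8291), so (15723/8291) = (7432/8291).
Factor out 2: 7432 = 2^3·929. Since 8291 ≡ 3 (mod 8), (2/8291) = -1, and (2/8291)^3 = -1. Now have -(929/8291).
929 ≡ 1 (mod 4), so quadratic reciprocity gives (929/8291) = (8291/929). Reduce: 8291 ≡ 859 (mod 929). Now have -(859/929).
929 ≡ 1 (mod 4), so quadratic reciprocity gives (859/929) = (929/859). Reduce: 929 ≡ 70 (mod 859). Now have -(70/859).
Factor out 2: 70 = 2·35. Since 859 ≡ 3 (mod 8), (2/859) = -1. Now have (35/859).
Both 35 ≡ 3 and 859 ≡ 3 (mod 4), so reciprocity gives (35/859) = -(859/35). Reduce: 859 ≡ 19 (mod 35). Now have -(19/35).
Both 19 ≡ 3 and 35 ≡ 3 (mod 4), so reciprocity gives (19/35) = -(35/19). Reduce: 35 ≡ 16 (mod 19). Now have (16/19).
Factor out 2: 16 = 2^4. Since 19 ≡ 3 (mod 8), (2/19) = -1, and (2/19)^4 = +1. Now have (1/19).
(1/19) = 1. Collecting the sign factors: 1.
(15723/8291) = 1, and 8291 is prime, so 15723 is a quadratic residue mod 8291.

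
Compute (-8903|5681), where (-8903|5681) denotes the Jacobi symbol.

Pull out -1: (-8903|5681) = (-1|5681)·(8903|5681). Since 5681 ≡ 1 (mod 4), (-1|5681) = +1. Now have (8903|5681).
Reduce the numerator: 8903 ≡ 3222 (mod 5681), so (8903|5681) = (3222|5681).
Factor out 2: 3222 = 2·1611. Since 5681 ≡ 1 (mod 8), (2|5681) = +1. Now have (1611|5681).
5681 ≡ 1 (mod 4), so quadratic reciprocity gives (1611|5681) = (5681|1611). Reduce: 5681 ≡ 848 (mod 1611). Now have (848|1611).
Factor out 2: 848 = 2^4·53. Since 1611 ≡ 3 (mod 8), (2|1611) = -1, and (2|1611)^4 = +1. Now have (53|1611).
53 ≡ 1 (mod 4), so quadratic reciprocity gives (53|1611) = (1611|53). Reduce: 1611 ≡ 21 (mod 53). Now have (21|53).
21 ≡ 1 (mod 4), so quadratic reciprocity gives (21|53) = (53|21). Reduce: 53 ≡ 11 (mod 21). Now have (11|21).
21 ≡ 1 (mod 4), so quadratic reciprocity gives (11|21) = (21|11). Reduce: 21 ≡ 10 (mod 11). Now have (10|11).
Factor out 2: 10 = 2·5. Since 11 ≡ 3 (mod 8), (2|11) = -1. Now have -(5|11).
5 ≡ 1 (mod 4), so quadratic reciprocity gives (5|11) = (11|5). Reduce: 11 ≡ 1 (mod 5). Now have -(1|5).
(1|5) = 1. Collecting the sign factors: -1.

-1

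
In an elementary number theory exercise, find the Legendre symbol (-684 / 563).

-1

(-684 / 563)
  = (442 / 563)    [-684 ≡ 442 mod 563]
  = -(221 / 563)    [563 ≡ 3 mod 8 ⇒ (2 / 563) = -1]
  = -(563 / 221)    [QR: 221 ≡ 1 mod 4, sign kept]
  = -(121 / 221)    [563 ≡ 121 mod 221]
  = -(221 / 121)    [QR: 121 ≡ 1 mod 4, sign kept]
  = -(100 / 121)    [221 ≡ 100 mod 121]
  = -(25 / 121)    [121 ≡ 1 mod 8 ⇒ (2 / 121)^2 = +1]
  = -(121 / 25)    [QR: 25 ≡ 1 mod 4, sign kept]
  = -(21 / 25)    [121 ≡ 21 mod 25]
  = -(25 / 21)    [QR: 21 ≡ 1 mod 4, sign kept]
  = -(4 / 21)    [25 ≡ 4 mod 21]
  = -(1 / 21)    [21 ≡ 5 mod 8 ⇒ (2 / 21)^2 = +1]
  = -1    [(1 / 21) = 1]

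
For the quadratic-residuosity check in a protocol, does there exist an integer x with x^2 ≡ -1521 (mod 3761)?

yes

Reduce the numerator: -1521 ≡ 2240 (mod 3761), so (-1521/3761) = (2240/3761).
Factor out 2: 2240 = 2^6·35. Since 3761 ≡ 1 (mod 8), (2/3761) = +1, and (2/3761)^6 = +1. Now have (35/3761).
3761 ≡ 1 (mod 4), so quadratic reciprocity gives (35/3761) = (3761/35). Reduce: 3761 ≡ 16 (mod 35). Now have (16/35).
Factor out 2: 16 = 2^4. Since 35 ≡ 3 (mod 8), (2/35) = -1, and (2/35)^4 = +1. Now have (1/35).
(1/35) = 1. Collecting the sign factors: 1.
The Legendre symbol is 1, so x^2 ≡ -1521 (mod 3761) has solution.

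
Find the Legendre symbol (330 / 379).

-1

Factor out 2: 330 = 2·165. Since 379 ≡ 3 (mod 8), (2 / 379) = -1. Now have -(165 / 379).
165 ≡ 1 (mod 4), so quadratic reciprocity gives (165 / 379) = (379 / 165). Reduce: 379 ≡ 49 (mod 165). Now have -(49 / 165).
49 ≡ 1 (mod 4), so quadratic reciprocity gives (49 / 165) = (165 / 49). Reduce: 165 ≡ 18 (mod 49). Now have -(18 / 49).
Factor out 2: 18 = 2·9. Since 49 ≡ 1 (mod 8), (2 / 49) = +1. Now have -(9 / 49).
9 ≡ 1 (mod 4), so quadratic reciprocity gives (9 / 49) = (49 / 9). Reduce: 49 ≡ 4 (mod 9). Now have -(4 / 9).
Factor out 2: 4 = 2^2. Since 9 ≡ 1 (mod 8), (2 / 9) = +1, and (2 / 9)^2 = +1. Now have -(1 / 9).
(1 / 9) = 1. Collecting the sign factors: -1.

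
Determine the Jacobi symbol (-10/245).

0

Reduce the numerator: -10 ≡ 235 (mod 245), so (-10/245) = (235/245).
245 ≡ 1 (mod 4), so quadratic reciprocity gives (235/245) = (245/235). Reduce: 245 ≡ 10 (mod 235). Now have (10/235).
Factor out 2: 10 = 2·5. Since 235 ≡ 3 (mod 8), (2/235) = -1. Now have -(5/235).
5 ≡ 1 (mod 4), so quadratic reciprocity gives (5/235) = (235/5). Reduce: 235 ≡ 0 (mod 5). Now have -(0/5).
The numerator is now 0 with denominator 5 > 1: the symbol is 0.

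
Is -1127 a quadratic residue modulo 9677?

no

(-1127|9677)
  = (8550|9677)    [-1127 ≡ 8550 mod 9677]
  = -(4275|9677)    [9677 ≡ 5 mod 8 ⇒ (2|9677) = -1]
  = -(9677|4275)    [QR: 9677 ≡ 1 mod 4, sign kept]
  = -(1127|4275)    [9677 ≡ 1127 mod 4275]
  = (4275|1127)    [QR: both ≡ 3 mod 4, sign flips]
  = (894|1127)    [4275 ≡ 894 mod 1127]
  = (447|1127)    [1127 ≡ 7 mod 8 ⇒ (2|1127) = +1]
  = -(1127|447)    [QR: both ≡ 3 mod 4, sign flips]
  = -(233|447)    [1127 ≡ 233 mod 447]
  = -(447|233)    [QR: 233 ≡ 1 mod 4, sign kept]
  = -(214|233)    [447 ≡ 214 mod 233]
  = -(107|233)    [233 ≡ 1 mod 8 ⇒ (2|233) = +1]
  = -(233|107)    [QR: 233 ≡ 1 mod 4, sign kept]
  = -(19|107)    [233 ≡ 19 mod 107]
  = (107|19)    [QR: both ≡ 3 mod 4, sign flips]
  = (12|19)    [107 ≡ 12 mod 19]
  = (3|19)    [19 ≡ 3 mod 8 ⇒ (2|19)^2 = +1]
  = -(19|3)    [QR: both ≡ 3 mod 4, sign flips]
  = -(1|3)    [19 ≡ 1 mod 3]
  = -1    [(1|3) = 1]
The Legendre symbol is -1, so x^2 ≡ -1127 (mod 9677) has no solution.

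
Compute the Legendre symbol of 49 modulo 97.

49 ≡ 1 (mod 4), so quadratic reciprocity gives (49/97) = (97/49). Reduce: 97 ≡ 48 (mod 49). Now have (48/49).
Factor out 2: 48 = 2^4·3. Since 49 ≡ 1 (mod 8), (2/49) = +1, and (2/49)^4 = +1. Now have (3/49).
49 ≡ 1 (mod 4), so quadratic reciprocity gives (3/49) = (49/3). Reduce: 49 ≡ 1 (mod 3). Now have (1/3).
(1/3) = 1. Collecting the sign factors: 1.

1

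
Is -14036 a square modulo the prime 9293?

Pull out -1: (-14036/9293) = (-1/9293)·(14036/9293). Since 9293 ≡ 1 (mod 4), (-1/9293) = +1. Now have (14036/9293).
Reduce the numerator: 14036 ≡ 4743 (mod 9293), so (14036/9293) = (4743/9293).
9293 ≡ 1 (mod 4), so quadratic reciprocity gives (4743/9293) = (9293/4743). Reduce: 9293 ≡ 4550 (mod 4743). Now have (4550/4743).
Factor out 2: 4550 = 2·2275. Since 4743 ≡ 7 (mod 8), (2/4743) = +1. Now have (2275/4743).
Both 2275 ≡ 3 and 4743 ≡ 3 (mod 4), so reciprocity gives (2275/4743) = -(4743/2275). Reduce: 4743 ≡ 193 (mod 2275). Now have -(193/2275).
193 ≡ 1 (mod 4), so quadratic reciprocity gives (193/2275) = (2275/193). Reduce: 2275 ≡ 152 (mod 193). Now have -(152/193).
Factor out 2: 152 = 2^3·19. Since 193 ≡ 1 (mod 8), (2/193) = +1, and (2/193)^3 = +1. Now have -(19/193).
193 ≡ 1 (mod 4), so quadratic reciprocity gives (19/193) = (193/19). Reduce: 193 ≡ 3 (mod 19). Now have -(3/19).
Both 3 ≡ 3 and 19 ≡ 3 (mod 4), so reciprocity gives (3/19) = -(19/3). Reduce: 19 ≡ 1 (mod 3). Now have (1/3).
(1/3) = 1. Collecting the sign factors: 1.
The Legendre symbol is 1, so x^2 ≡ -14036 (mod 9293) has solution.

yes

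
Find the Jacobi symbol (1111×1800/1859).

By multiplicativity, (1111·1800/1859) = (1111/1859)·(1800/1859).
First factor (1111/1859):
Both 1111 ≡ 3 and 1859 ≡ 3 (mod 4), so reciprocity gives (1111/1859) = -(1859/1111). Reduce: 1859 ≡ 748 (mod 1111). Now have -(748/1111).
Factor out 2: 748 = 2^2·187. Since 1111 ≡ 7 (mod 8), (2/1111) = +1, and (2/1111)^2 = +1. Now have -(187/1111).
Both 187 ≡ 3 and 1111 ≡ 3 (mod 4), so reciprocity gives (187/1111) = -(1111/187). Reduce: 1111 ≡ 176 (mod 187). Now have (176/187).
Factor out 2: 176 = 2^4·11. Since 187 ≡ 3 (mod 8), (2/187) = -1, and (2/187)^4 = +1. Now have (11/187).
Both 11 ≡ 3 and 187 ≡ 3 (mod 4), so reciprocity gives (11/187) = -(187/11). Reduce: 187 ≡ 0 (mod 11). Now have -(0/11).
The numerator is now 0 with denominator 11 > 1: the symbol is 0.
Second factor (1800/1859):
Factor out 2: 1800 = 2^3·225. Since 1859 ≡ 3 (mod 8), (2/1859) = -1, and (2/1859)^3 = -1. Now have -(225/1859).
225 ≡ 1 (mod 4), so quadratic reciprocity gives (225/1859) = (1859/225). Reduce: 1859 ≡ 59 (mod 225). Now have -(59/225).
225 ≡ 1 (mod 4), so quadratic reciprocity gives (59/225) = (225/59). Reduce: 225 ≡ 48 (mod 59). Now have -(48/59).
Factor out 2: 48 = 2^4·3. Since 59 ≡ 3 (mod 8), (2/59) = -1, and (2/59)^4 = +1. Now have -(3/59).
Both 3 ≡ 3 and 59 ≡ 3 (mod 4), so reciprocity gives (3/59) = -(59/3). Reduce: 59 ≡ 2 (mod 3). Now have (2/3).
Factor out 2: 2 = 2. Since 3 ≡ 3 (mod 8), (2/3) = -1. Now have -(1/3).
(1/3) = 1. Collecting the sign factors: -1.
Product: (0)·(-1) = 0.

0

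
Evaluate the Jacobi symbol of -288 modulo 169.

1

(-288|169)
  = (50|169)    [-288 ≡ 50 mod 169]
  = (25|169)    [169 ≡ 1 mod 8 ⇒ (2|169) = +1]
  = (169|25)    [QR: 25 ≡ 1 mod 4, sign kept]
  = (19|25)    [169 ≡ 19 mod 25]
  = (25|19)    [QR: 25 ≡ 1 mod 4, sign kept]
  = (6|19)    [25 ≡ 6 mod 19]
  = -(3|19)    [19 ≡ 3 mod 8 ⇒ (2|19) = -1]
  = (19|3)    [QR: both ≡ 3 mod 4, sign flips]
  = (1|3)    [19 ≡ 1 mod 3]
  = 1    [(1|3) = 1]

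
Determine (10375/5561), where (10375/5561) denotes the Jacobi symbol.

0

Reduce the numerator: 10375 ≡ 4814 (mod 5561), so (10375/5561) = (4814/5561).
Factor out 2: 4814 = 2·2407. Since 5561 ≡ 1 (mod 8), (2/5561) = +1. Now have (2407/5561).
5561 ≡ 1 (mod 4), so quadratic reciprocity gives (2407/5561) = (5561/2407). Reduce: 5561 ≡ 747 (mod 2407). Now have (747/2407).
Both 747 ≡ 3 and 2407 ≡ 3 (mod 4), so reciprocity gives (747/2407) = -(2407/747). Reduce: 2407 ≡ 166 (mod 747). Now have -(166/747).
Factor out 2: 166 = 2·83. Since 747 ≡ 3 (mod 8), (2/747) = -1. Now have (83/747).
Both 83 ≡ 3 and 747 ≡ 3 (mod 4), so reciprocity gives (83/747) = -(747/83). Reduce: 747 ≡ 0 (mod 83). Now have -(0/83).
The numerator is now 0 with denominator 83 > 1: the symbol is 0.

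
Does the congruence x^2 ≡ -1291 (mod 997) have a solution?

Pull out -1: (-1291/997) = (-1/997)·(1291/997). Since 997 ≡ 1 (mod 4), (-1/997) = +1. Now have (1291/997).
Reduce the numerator: 1291 ≡ 294 (mod 997), so (1291/997) = (294/997).
Factor out 2: 294 = 2·147. Since 997 ≡ 5 (mod 8), (2/997) = -1. Now have -(147/997).
997 ≡ 1 (mod 4), so quadratic reciprocity gives (147/997) = (997/147). Reduce: 997 ≡ 115 (mod 147). Now have -(115/147).
Both 115 ≡ 3 and 147 ≡ 3 (mod 4), so reciprocity gives (115/147) = -(147/115). Reduce: 147 ≡ 32 (mod 115). Now have (32/115).
Factor out 2: 32 = 2^5. Since 115 ≡ 3 (mod 8), (2/115) = -1, and (2/115)^5 = -1. Now have -(1/115).
(1/115) = 1. Collecting the sign factors: -1.
The Legendre symbol is -1, so x^2 ≡ -1291 (mod 997) has no solution.

no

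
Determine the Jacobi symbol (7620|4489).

1

(7620|4489)
  = (3131|4489)    [7620 ≡ 3131 mod 4489]
  = (4489|3131)    [QR: 4489 ≡ 1 mod 4, sign kept]
  = (1358|3131)    [4489 ≡ 1358 mod 3131]
  = -(679|3131)    [3131 ≡ 3 mod 8 ⇒ (2|3131) = -1]
  = (3131|679)    [QR: both ≡ 3 mod 4, sign flips]
  = (415|679)    [3131 ≡ 415 mod 679]
  = -(679|415)    [QR: both ≡ 3 mod 4, sign flips]
  = -(264|415)    [679 ≡ 264 mod 415]
  = -(33|415)    [415 ≡ 7 mod 8 ⇒ (2|415)^3 = +1]
  = -(415|33)    [QR: 33 ≡ 1 mod 4, sign kept]
  = -(19|33)    [415 ≡ 19 mod 33]
  = -(33|19)    [QR: 33 ≡ 1 mod 4, sign kept]
  = -(14|19)    [33 ≡ 14 mod 19]
  = (7|19)    [19 ≡ 3 mod 8 ⇒ (2|19) = -1]
  = -(19|7)    [QR: both ≡ 3 mod 4, sign flips]
  = -(5|7)    [19 ≡ 5 mod 7]
  = -(7|5)    [QR: 5 ≡ 1 mod 4, sign kept]
  = -(2|5)    [7 ≡ 2 mod 5]
  = (1|5)    [5 ≡ 5 mod 8 ⇒ (2|5) = -1]
  = 1    [(1|5) = 1]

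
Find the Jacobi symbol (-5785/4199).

Reduce the numerator: -5785 ≡ 2613 (mod 4199), so (-5785/4199) = (2613/4199).
2613 ≡ 1 (mod 4), so quadratic reciprocity gives (2613/4199) = (4199/2613). Reduce: 4199 ≡ 1586 (mod 2613). Now have (1586/2613).
Factor out 2: 1586 = 2·793. Since 2613 ≡ 5 (mod 8), (2/2613) = -1. Now have -(793/2613).
793 ≡ 1 (mod 4), so quadratic reciprocity gives (793/2613) = (2613/793). Reduce: 2613 ≡ 234 (mod 793). Now have -(234/793).
Factor out 2: 234 = 2·117. Since 793 ≡ 1 (mod 8), (2/793) = +1. Now have -(117/793).
117 ≡ 1 (mod 4), so quadratic reciprocity gives (117/793) = (793/117). Reduce: 793 ≡ 91 (mod 117). Now have -(91/117).
117 ≡ 1 (mod 4), so quadratic reciprocity gives (91/117) = (117/91). Reduce: 117 ≡ 26 (mod 91). Now have -(26/91).
Factor out 2: 26 = 2·13. Since 91 ≡ 3 (mod 8), (2/91) = -1. Now have (13/91).
13 ≡ 1 (mod 4), so quadratic reciprocity gives (13/91) = (91/13). Reduce: 91 ≡ 0 (mod 13). Now have (0/13).
The numerator is now 0 with denominator 13 > 1: the symbol is 0.

0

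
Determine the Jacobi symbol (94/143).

-1

(94/143)
  = (47/143)    [143 ≡ 7 mod 8 ⇒ (2/143) = +1]
  = -(143/47)    [QR: both ≡ 3 mod 4, sign flips]
  = -(2/47)    [143 ≡ 2 mod 47]
  = -(1/47)    [47 ≡ 7 mod 8 ⇒ (2/47) = +1]
  = -1    [(1/47) = 1]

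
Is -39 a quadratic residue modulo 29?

(-39/29)
  = (19/29)    [-39 ≡ 19 mod 29]
  = (29/19)    [QR: 29 ≡ 1 mod 4, sign kept]
  = (10/19)    [29 ≡ 10 mod 19]
  = -(5/19)    [19 ≡ 3 mod 8 ⇒ (2/19) = -1]
  = -(19/5)    [QR: 5 ≡ 1 mod 4, sign kept]
  = -(4/5)    [19 ≡ 4 mod 5]
  = -(1/5)    [5 ≡ 5 mod 8 ⇒ (2/5)^2 = +1]
  = -1    [(1/5) = 1]
(-39/29) = -1, and 29 is prime, so -39 is not a quadratic residue mod 29.

no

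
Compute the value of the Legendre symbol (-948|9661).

Pull out -1: (-948|9661) = (-1|9661)·(948|9661). Since 9661 ≡ 1 (mod 4), (-1|9661) = +1. Now have (948|9661).
Factor out 2: 948 = 2^2·237. Since 9661 ≡ 5 (mod 8), (2|9661) = -1, and (2|9661)^2 = +1. Now have (237|9661).
237 ≡ 1 (mod 4), so quadratic reciprocity gives (237|9661) = (9661|237). Reduce: 9661 ≡ 181 (mod 237). Now have (181|237).
181 ≡ 1 (mod 4), so quadratic reciprocity gives (181|237) = (237|181). Reduce: 237 ≡ 56 (mod 181). Now have (56|181).
Factor out 2: 56 = 2^3·7. Since 181 ≡ 5 (mod 8), (2|181) = -1, and (2|181)^3 = -1. Now have -(7|181).
181 ≡ 1 (mod 4), so quadratic reciprocity gives (7|181) = (181|7). Reduce: 181 ≡ 6 (mod 7). Now have -(6|7).
Factor out 2: 6 = 2·3. Since 7 ≡ 7 (mod 8), (2|7) = +1. Now have -(3|7).
Both 3 ≡ 3 and 7 ≡ 3 (mod 4), so reciprocity gives (3|7) = -(7|3). Reduce: 7 ≡ 1 (mod 3). Now have (1|3).
(1|3) = 1. Collecting the sign factors: 1.

1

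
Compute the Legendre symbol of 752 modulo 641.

(752 / 641)
  = (111 / 641)    [752 ≡ 111 mod 641]
  = (641 / 111)    [QR: 641 ≡ 1 mod 4, sign kept]
  = (86 / 111)    [641 ≡ 86 mod 111]
  = (43 / 111)    [111 ≡ 7 mod 8 ⇒ (2 / 111) = +1]
  = -(111 / 43)    [QR: both ≡ 3 mod 4, sign flips]
  = -(25 / 43)    [111 ≡ 25 mod 43]
  = -(43 / 25)    [QR: 25 ≡ 1 mod 4, sign kept]
  = -(18 / 25)    [43 ≡ 18 mod 25]
  = -(9 / 25)    [25 ≡ 1 mod 8 ⇒ (2 / 25) = +1]
  = -(25 / 9)    [QR: 9 ≡ 1 mod 4, sign kept]
  = -(7 / 9)    [25 ≡ 7 mod 9]
  = -(9 / 7)    [QR: 9 ≡ 1 mod 4, sign kept]
  = -(2 / 7)    [9 ≡ 2 mod 7]
  = -(1 / 7)    [7 ≡ 7 mod 8 ⇒ (2 / 7) = +1]
  = -1    [(1 / 7) = 1]

-1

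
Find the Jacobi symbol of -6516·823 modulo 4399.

1

By multiplicativity, (-6516·823 / 4399) = (-6516 / 4399)·(823 / 4399).
First factor (-6516 / 4399):
(-6516 / 4399)
  = -(6516 / 4399)    [4399 ≡ 3 mod 4 ⇒ (-1 / 4399) = -1]
  = -(2117 / 4399)    [6516 ≡ 2117 mod 4399]
  = -(4399 / 2117)    [QR: 2117 ≡ 1 mod 4, sign kept]
  = -(165 / 2117)    [4399 ≡ 165 mod 2117]
  = -(2117 / 165)    [QR: 165 ≡ 1 mod 4, sign kept]
  = -(137 / 165)    [2117 ≡ 137 mod 165]
  = -(165 / 137)    [QR: 137 ≡ 1 mod 4, sign kept]
  = -(28 / 137)    [165 ≡ 28 mod 137]
  = -(7 / 137)    [137 ≡ 1 mod 8 ⇒ (2 / 137)^2 = +1]
  = -(137 / 7)    [QR: 137 ≡ 1 mod 4, sign kept]
  = -(4 / 7)    [137 ≡ 4 mod 7]
  = -(1 / 7)    [7 ≡ 7 mod 8 ⇒ (2 / 7)^2 = +1]
  = -1    [(1 / 7) = 1]
Second factor (823 / 4399):
(823 / 4399)
  = -(4399 / 823)    [QR: both ≡ 3 mod 4, sign flips]
  = -(284 / 823)    [4399 ≡ 284 mod 823]
  = -(71 / 823)    [823 ≡ 7 mod 8 ⇒ (2 / 823)^2 = +1]
  = (823 / 71)    [QR: both ≡ 3 mod 4, sign flips]
  = (42 / 71)    [823 ≡ 42 mod 71]
  = (21 / 71)    [71 ≡ 7 mod 8 ⇒ (2 / 71) = +1]
  = (71 / 21)    [QR: 21 ≡ 1 mod 4, sign kept]
  = (8 / 21)    [71 ≡ 8 mod 21]
  = -(1 / 21)    [21 ≡ 5 mod 8 ⇒ (2 / 21)^3 = -1]
  = -1    [(1 / 21) = 1]
Product: (-1)·(-1) = 1.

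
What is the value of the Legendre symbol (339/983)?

(339/983)
  = -(983/339)    [QR: both ≡ 3 mod 4, sign flips]
  = -(305/339)    [983 ≡ 305 mod 339]
  = -(339/305)    [QR: 305 ≡ 1 mod 4, sign kept]
  = -(34/305)    [339 ≡ 34 mod 305]
  = -(17/305)    [305 ≡ 1 mod 8 ⇒ (2/305) = +1]
  = -(305/17)    [QR: 17 ≡ 1 mod 4, sign kept]
  = -(16/17)    [305 ≡ 16 mod 17]
  = -(1/17)    [17 ≡ 1 mod 8 ⇒ (2/17)^4 = +1]
  = -1    [(1/17) = 1]

-1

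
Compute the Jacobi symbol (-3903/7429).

Reduce the numerator: -3903 ≡ 3526 (mod 7429), so (-3903/7429) = (3526/7429).
Factor out 2: 3526 = 2·1763. Since 7429 ≡ 5 (mod 8), (2/7429) = -1. Now have -(1763/7429).
7429 ≡ 1 (mod 4), so quadratic reciprocity gives (1763/7429) = (7429/1763). Reduce: 7429 ≡ 377 (mod 1763). Now have -(377/1763).
377 ≡ 1 (mod 4), so quadratic reciprocity gives (377/1763) = (1763/377). Reduce: 1763 ≡ 255 (mod 377). Now have -(255/377).
377 ≡ 1 (mod 4), so quadratic reciprocity gives (255/377) = (377/255). Reduce: 377 ≡ 122 (mod 255). Now have -(122/255).
Factor out 2: 122 = 2·61. Since 255 ≡ 7 (mod 8), (2/255) = +1. Now have -(61/255).
61 ≡ 1 (mod 4), so quadratic reciprocity gives (61/255) = (255/61). Reduce: 255 ≡ 11 (mod 61). Now have -(11/61).
61 ≡ 1 (mod 4), so quadratic reciprocity gives (11/61) = (61/11). Reduce: 61 ≡ 6 (mod 11). Now have -(6/11).
Factor out 2: 6 = 2·3. Since 11 ≡ 3 (mod 8), (2/11) = -1. Now have (3/11).
Both 3 ≡ 3 and 11 ≡ 3 (mod 4), so reciprocity gives (3/11) = -(11/3). Reduce: 11 ≡ 2 (mod 3). Now have -(2/3).
Factor out 2: 2 = 2. Since 3 ≡ 3 (mod 8), (2/3) = -1. Now have (1/3).
(1/3) = 1. Collecting the sign factors: 1.

1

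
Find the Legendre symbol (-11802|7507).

-1

Reduce the numerator: -11802 ≡ 3212 (mod 7507), so (-11802|7507) = (3212|7507).
Factor out 2: 3212 = 2^2·803. Since 7507 ≡ 3 (mod 8), (2|7507) = -1, and (2|7507)^2 = +1. Now have (803|7507).
Both 803 ≡ 3 and 7507 ≡ 3 (mod 4), so reciprocity gives (803|7507) = -(7507|803). Reduce: 7507 ≡ 280 (mod 803). Now have -(280|803).
Factor out 2: 280 = 2^3·35. Since 803 ≡ 3 (mod 8), (2|803) = -1, and (2|803)^3 = -1. Now have (35|803).
Both 35 ≡ 3 and 803 ≡ 3 (mod 4), so reciprocity gives (35|803) = -(803|35). Reduce: 803 ≡ 33 (mod 35). Now have -(33|35).
33 ≡ 1 (mod 4), so quadratic reciprocity gives (33|35) = (35|33). Reduce: 35 ≡ 2 (mod 33). Now have -(2|33).
Factor out 2: 2 = 2. Since 33 ≡ 1 (mod 8), (2|33) = +1. Now have -(1|33).
(1|33) = 1. Collecting the sign factors: -1.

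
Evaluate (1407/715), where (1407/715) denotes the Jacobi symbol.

(1407/715)
  = (692/715)    [1407 ≡ 692 mod 715]
  = (173/715)    [715 ≡ 3 mod 8 ⇒ (2/715)^2 = +1]
  = (715/173)    [QR: 173 ≡ 1 mod 4, sign kept]
  = (23/173)    [715 ≡ 23 mod 173]
  = (173/23)    [QR: 173 ≡ 1 mod 4, sign kept]
  = (12/23)    [173 ≡ 12 mod 23]
  = (3/23)    [23 ≡ 7 mod 8 ⇒ (2/23)^2 = +1]
  = -(23/3)    [QR: both ≡ 3 mod 4, sign flips]
  = -(2/3)    [23 ≡ 2 mod 3]
  = (1/3)    [3 ≡ 3 mod 8 ⇒ (2/3) = -1]
  = 1    [(1/3) = 1]

1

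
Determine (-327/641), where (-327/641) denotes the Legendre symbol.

(-327/641)
  = (327/641)    [641 ≡ 1 mod 4 ⇒ (-1/641) = +1]
  = (641/327)    [QR: 641 ≡ 1 mod 4, sign kept]
  = (314/327)    [641 ≡ 314 mod 327]
  = (157/327)    [327 ≡ 7 mod 8 ⇒ (2/327) = +1]
  = (327/157)    [QR: 157 ≡ 1 mod 4, sign kept]
  = (13/157)    [327 ≡ 13 mod 157]
  = (157/13)    [QR: 13 ≡ 1 mod 4, sign kept]
  = (1/13)    [157 ≡ 1 mod 13]
  = 1    [(1/13) = 1]

1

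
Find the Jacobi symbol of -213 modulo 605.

(-213/605)
  = (213/605)    [605 ≡ 1 mod 4 ⇒ (-1/605) = +1]
  = (605/213)    [QR: 213 ≡ 1 mod 4, sign kept]
  = (179/213)    [605 ≡ 179 mod 213]
  = (213/179)    [QR: 213 ≡ 1 mod 4, sign kept]
  = (34/179)    [213 ≡ 34 mod 179]
  = -(17/179)    [179 ≡ 3 mod 8 ⇒ (2/179) = -1]
  = -(179/17)    [QR: 17 ≡ 1 mod 4, sign kept]
  = -(9/17)    [179 ≡ 9 mod 17]
  = -(17/9)    [QR: 9 ≡ 1 mod 4, sign kept]
  = -(8/9)    [17 ≡ 8 mod 9]
  = -(1/9)    [9 ≡ 1 mod 8 ⇒ (2/9)^3 = +1]
  = -1    [(1/9) = 1]

-1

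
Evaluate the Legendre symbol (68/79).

Factor out 2: 68 = 2^2·17. Since 79 ≡ 7 (mod 8), (2/79) = +1, and (2/79)^2 = +1. Now have (17/79).
17 ≡ 1 (mod 4), so quadratic reciprocity gives (17/79) = (79/17). Reduce: 79 ≡ 11 (mod 17). Now have (11/17).
17 ≡ 1 (mod 4), so quadratic reciprocity gives (11/17) = (17/11). Reduce: 17 ≡ 6 (mod 11). Now have (6/11).
Factor out 2: 6 = 2·3. Since 11 ≡ 3 (mod 8), (2/11) = -1. Now have -(3/11).
Both 3 ≡ 3 and 11 ≡ 3 (mod 4), so reciprocity gives (3/11) = -(11/3). Reduce: 11 ≡ 2 (mod 3). Now have (2/3).
Factor out 2: 2 = 2. Since 3 ≡ 3 (mod 8), (2/3) = -1. Now have -(1/3).
(1/3) = 1. Collecting the sign factors: -1.

-1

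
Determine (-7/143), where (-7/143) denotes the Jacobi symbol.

(-7/143)
  = (136/143)    [-7 ≡ 136 mod 143]
  = (17/143)    [143 ≡ 7 mod 8 ⇒ (2/143)^3 = +1]
  = (143/17)    [QR: 17 ≡ 1 mod 4, sign kept]
  = (7/17)    [143 ≡ 7 mod 17]
  = (17/7)    [QR: 17 ≡ 1 mod 4, sign kept]
  = (3/7)    [17 ≡ 3 mod 7]
  = -(7/3)    [QR: both ≡ 3 mod 4, sign flips]
  = -(1/3)    [7 ≡ 1 mod 3]
  = -1    [(1/3) = 1]

-1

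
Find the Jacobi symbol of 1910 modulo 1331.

Reduce the numerator: 1910 ≡ 579 (mod 1331), so (1910/1331) = (579/1331).
Both 579 ≡ 3 and 1331 ≡ 3 (mod 4), so reciprocity gives (579/1331) = -(1331/579). Reduce: 1331 ≡ 173 (mod 579). Now have -(173/579).
173 ≡ 1 (mod 4), so quadratic reciprocity gives (173/579) = (579/173). Reduce: 579 ≡ 60 (mod 173). Now have -(60/173).
Factor out 2: 60 = 2^2·15. Since 173 ≡ 5 (mod 8), (2/173) = -1, and (2/173)^2 = +1. Now have -(15/173).
173 ≡ 1 (mod 4), so quadratic reciprocity gives (15/173) = (173/15). Reduce: 173 ≡ 8 (mod 15). Now have -(8/15).
Factor out 2: 8 = 2^3. Since 15 ≡ 7 (mod 8), (2/15) = +1, and (2/15)^3 = +1. Now have -(1/15).
(1/15) = 1. Collecting the sign factors: -1.

-1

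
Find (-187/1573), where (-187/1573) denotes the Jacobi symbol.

0

(-187/1573)
  = (187/1573)    [1573 ≡ 1 mod 4 ⇒ (-1/1573) = +1]
  = (1573/187)    [QR: 1573 ≡ 1 mod 4, sign kept]
  = (77/187)    [1573 ≡ 77 mod 187]
  = (187/77)    [QR: 77 ≡ 1 mod 4, sign kept]
  = (33/77)    [187 ≡ 33 mod 77]
  = (77/33)    [QR: 33 ≡ 1 mod 4, sign kept]
  = (11/33)    [77 ≡ 11 mod 33]
  = (33/11)    [QR: 33 ≡ 1 mod 4, sign kept]
  = (0/11)    [33 ≡ 0 mod 11]
  = 0    [numerator 0, gcd > 1]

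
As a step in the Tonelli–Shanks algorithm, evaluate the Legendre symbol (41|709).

-1

(41|709)
  = (709|41)    [QR: 41 ≡ 1 mod 4, sign kept]
  = (12|41)    [709 ≡ 12 mod 41]
  = (3|41)    [41 ≡ 1 mod 8 ⇒ (2|41)^2 = +1]
  = (41|3)    [QR: 41 ≡ 1 mod 4, sign kept]
  = (2|3)    [41 ≡ 2 mod 3]
  = -(1|3)    [3 ≡ 3 mod 8 ⇒ (2|3) = -1]
  = -1    [(1|3) = 1]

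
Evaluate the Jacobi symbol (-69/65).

1

(-69/65)
  = (61/65)    [-69 ≡ 61 mod 65]
  = (65/61)    [QR: 61 ≡ 1 mod 4, sign kept]
  = (4/61)    [65 ≡ 4 mod 61]
  = (1/61)    [61 ≡ 5 mod 8 ⇒ (2/61)^2 = +1]
  = 1    [(1/61) = 1]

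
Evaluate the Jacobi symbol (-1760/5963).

Pull out -1: (-1760/5963) = (-1/5963)·(1760/5963). Since 5963 ≡ 3 (mod 4), (-1/5963) = -1. Now have -(1760/5963).
Factor out 2: 1760 = 2^5·55. Since 5963 ≡ 3 (mod 8), (2/5963) = -1, and (2/5963)^5 = -1. Now have (55/5963).
Both 55 ≡ 3 and 5963 ≡ 3 (mod 4), so reciprocity gives (55/5963) = -(5963/55). Reduce: 5963 ≡ 23 (mod 55). Now have -(23/55).
Both 23 ≡ 3 and 55 ≡ 3 (mod 4), so reciprocity gives (23/55) = -(55/23). Reduce: 55 ≡ 9 (mod 23). Now have (9/23).
9 ≡ 1 (mod 4), so quadratic reciprocity gives (9/23) = (23/9). Reduce: 23 ≡ 5 (mod 9). Now have (5/9).
5 ≡ 1 (mod 4), so quadratic reciprocity gives (5/9) = (9/5). Reduce: 9 ≡ 4 (mod 5). Now have (4/5).
Factor out 2: 4 = 2^2. Since 5 ≡ 5 (mod 8), (2/5) = -1, and (2/5)^2 = +1. Now have (1/5).
(1/5) = 1. Collecting the sign factors: 1.

1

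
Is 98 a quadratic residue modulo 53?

Reduce the numerator: 98 ≡ 45 (mod 53), so (98/53) = (45/53).
45 ≡ 1 (mod 4), so quadratic reciprocity gives (45/53) = (53/45). Reduce: 53 ≡ 8 (mod 45). Now have (8/45).
Factor out 2: 8 = 2^3. Since 45 ≡ 5 (mod 8), (2/45) = -1, and (2/45)^3 = -1. Now have -(1/45).
(1/45) = 1. Collecting the sign factors: -1.
(98/53) = -1, and 53 is prime, so 98 is not a quadratic residue mod 53.

no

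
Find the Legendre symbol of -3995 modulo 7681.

(-3995/7681)
  = (3995/7681)    [7681 ≡ 1 mod 4 ⇒ (-1/7681) = +1]
  = (7681/3995)    [QR: 7681 ≡ 1 mod 4, sign kept]
  = (3686/3995)    [7681 ≡ 3686 mod 3995]
  = -(1843/3995)    [3995 ≡ 3 mod 8 ⇒ (2/3995) = -1]
  = (3995/1843)    [QR: both ≡ 3 mod 4, sign flips]
  = (309/1843)    [3995 ≡ 309 mod 1843]
  = (1843/309)    [QR: 309 ≡ 1 mod 4, sign kept]
  = (298/309)    [1843 ≡ 298 mod 309]
  = -(149/309)    [309 ≡ 5 mod 8 ⇒ (2/309) = -1]
  = -(309/149)    [QR: 149 ≡ 1 mod 4, sign kept]
  = -(11/149)    [309 ≡ 11 mod 149]
  = -(149/11)    [QR: 149 ≡ 1 mod 4, sign kept]
  = -(6/11)    [149 ≡ 6 mod 11]
  = (3/11)    [11 ≡ 3 mod 8 ⇒ (2/11) = -1]
  = -(11/3)    [QR: both ≡ 3 mod 4, sign flips]
  = -(2/3)    [11 ≡ 2 mod 3]
  = (1/3)    [3 ≡ 3 mod 8 ⇒ (2/3) = -1]
  = 1    [(1/3) = 1]

1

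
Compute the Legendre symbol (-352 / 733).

Reduce the numerator: -352 ≡ 381 (mod 733), so (-352 / 733) = (381 / 733).
381 ≡ 1 (mod 4), so quadratic reciprocity gives (381 / 733) = (733 / 381). Reduce: 733 ≡ 352 (mod 381). Now have (352 / 381).
Factor out 2: 352 = 2^5·11. Since 381 ≡ 5 (mod 8), (2 / 381) = -1, and (2 / 381)^5 = -1. Now have -(11 / 381).
381 ≡ 1 (mod 4), so quadratic reciprocity gives (11 / 381) = (381 / 11). Reduce: 381 ≡ 7 (mod 11). Now have -(7 / 11).
Both 7 ≡ 3 and 11 ≡ 3 (mod 4), so reciprocity gives (7 / 11) = -(11 / 7). Reduce: 11 ≡ 4 (mod 7). Now have (4 / 7).
Factor out 2: 4 = 2^2. Since 7 ≡ 7 (mod 8), (2 / 7) = +1, and (2 / 7)^2 = +1. Now have (1 / 7).
(1 / 7) = 1. Collecting the sign factors: 1.

1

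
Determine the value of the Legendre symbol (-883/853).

Reduce the numerator: -883 ≡ 823 (mod 853), so (-883/853) = (823/853).
853 ≡ 1 (mod 4), so quadratic reciprocity gives (823/853) = (853/823). Reduce: 853 ≡ 30 (mod 823). Now have (30/823).
Factor out 2: 30 = 2·15. Since 823 ≡ 7 (mod 8), (2/823) = +1. Now have (15/823).
Both 15 ≡ 3 and 823 ≡ 3 (mod 4), so reciprocity gives (15/823) = -(823/15). Reduce: 823 ≡ 13 (mod 15). Now have -(13/15).
13 ≡ 1 (mod 4), so quadratic reciprocity gives (13/15) = (15/13). Reduce: 15 ≡ 2 (mod 13). Now have -(2/13).
Factor out 2: 2 = 2. Since 13 ≡ 5 (mod 8), (2/13) = -1. Now have (1/13).
(1/13) = 1. Collecting the sign factors: 1.

1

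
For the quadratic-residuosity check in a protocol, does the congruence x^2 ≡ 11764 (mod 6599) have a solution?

no

Reduce the numerator: 11764 ≡ 5165 (mod 6599), so (11764/6599) = (5165/6599).
5165 ≡ 1 (mod 4), so quadratic reciprocity gives (5165/6599) = (6599/5165). Reduce: 6599 ≡ 1434 (mod 5165). Now have (1434/5165).
Factor out 2: 1434 = 2·717. Since 5165 ≡ 5 (mod 8), (2/5165) = -1. Now have -(717/5165).
717 ≡ 1 (mod 4), so quadratic reciprocity gives (717/5165) = (5165/717). Reduce: 5165 ≡ 146 (mod 717). Now have -(146/717).
Factor out 2: 146 = 2·73. Since 717 ≡ 5 (mod 8), (2/717) = -1. Now have (73/717).
73 ≡ 1 (mod 4), so quadratic reciprocity gives (73/717) = (717/73). Reduce: 717 ≡ 60 (mod 73). Now have (60/73).
Factor out 2: 60 = 2^2·15. Since 73 ≡ 1 (mod 8), (2/73) = +1, and (2/73)^2 = +1. Now have (15/73).
73 ≡ 1 (mod 4), so quadratic reciprocity gives (15/73) = (73/15). Reduce: 73 ≡ 13 (mod 15). Now have (13/15).
13 ≡ 1 (mod 4), so quadratic reciprocity gives (13/15) = (15/13). Reduce: 15 ≡ 2 (mod 13). Now have (2/13).
Factor out 2: 2 = 2. Since 13 ≡ 5 (mod 8), (2/13) = -1. Now have -(1/13).
(1/13) = 1. Collecting the sign factors: -1.
The Legendre symbol is -1, so x^2 ≡ 11764 (mod 6599) has no solution.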